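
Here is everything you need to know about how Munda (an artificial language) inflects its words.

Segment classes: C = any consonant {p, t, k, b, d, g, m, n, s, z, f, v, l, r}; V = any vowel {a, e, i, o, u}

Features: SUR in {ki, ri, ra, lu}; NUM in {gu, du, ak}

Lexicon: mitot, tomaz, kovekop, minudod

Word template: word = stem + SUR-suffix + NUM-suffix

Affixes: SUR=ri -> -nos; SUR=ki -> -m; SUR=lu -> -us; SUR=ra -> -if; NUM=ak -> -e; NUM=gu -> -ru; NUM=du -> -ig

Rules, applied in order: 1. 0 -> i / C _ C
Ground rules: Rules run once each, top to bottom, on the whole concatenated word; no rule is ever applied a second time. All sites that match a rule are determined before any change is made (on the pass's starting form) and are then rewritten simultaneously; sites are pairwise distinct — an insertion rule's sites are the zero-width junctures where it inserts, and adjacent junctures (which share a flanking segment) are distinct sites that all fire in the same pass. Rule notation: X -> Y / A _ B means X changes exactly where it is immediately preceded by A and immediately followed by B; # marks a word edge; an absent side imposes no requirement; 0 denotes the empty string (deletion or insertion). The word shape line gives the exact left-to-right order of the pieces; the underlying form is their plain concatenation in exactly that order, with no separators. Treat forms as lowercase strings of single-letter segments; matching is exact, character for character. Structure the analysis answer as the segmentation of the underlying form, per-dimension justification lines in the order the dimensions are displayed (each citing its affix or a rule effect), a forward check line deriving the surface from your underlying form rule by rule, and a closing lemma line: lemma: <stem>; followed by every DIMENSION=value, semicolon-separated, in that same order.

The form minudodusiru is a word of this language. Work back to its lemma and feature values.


underlying: minudod-us-ru
SUR=lu - signalled by the affix -us
NUM=gu - signalled by the affix -ru
check: minudodusru -> minudodusiru
lemma: minudod; SUR=lu; NUM=gu


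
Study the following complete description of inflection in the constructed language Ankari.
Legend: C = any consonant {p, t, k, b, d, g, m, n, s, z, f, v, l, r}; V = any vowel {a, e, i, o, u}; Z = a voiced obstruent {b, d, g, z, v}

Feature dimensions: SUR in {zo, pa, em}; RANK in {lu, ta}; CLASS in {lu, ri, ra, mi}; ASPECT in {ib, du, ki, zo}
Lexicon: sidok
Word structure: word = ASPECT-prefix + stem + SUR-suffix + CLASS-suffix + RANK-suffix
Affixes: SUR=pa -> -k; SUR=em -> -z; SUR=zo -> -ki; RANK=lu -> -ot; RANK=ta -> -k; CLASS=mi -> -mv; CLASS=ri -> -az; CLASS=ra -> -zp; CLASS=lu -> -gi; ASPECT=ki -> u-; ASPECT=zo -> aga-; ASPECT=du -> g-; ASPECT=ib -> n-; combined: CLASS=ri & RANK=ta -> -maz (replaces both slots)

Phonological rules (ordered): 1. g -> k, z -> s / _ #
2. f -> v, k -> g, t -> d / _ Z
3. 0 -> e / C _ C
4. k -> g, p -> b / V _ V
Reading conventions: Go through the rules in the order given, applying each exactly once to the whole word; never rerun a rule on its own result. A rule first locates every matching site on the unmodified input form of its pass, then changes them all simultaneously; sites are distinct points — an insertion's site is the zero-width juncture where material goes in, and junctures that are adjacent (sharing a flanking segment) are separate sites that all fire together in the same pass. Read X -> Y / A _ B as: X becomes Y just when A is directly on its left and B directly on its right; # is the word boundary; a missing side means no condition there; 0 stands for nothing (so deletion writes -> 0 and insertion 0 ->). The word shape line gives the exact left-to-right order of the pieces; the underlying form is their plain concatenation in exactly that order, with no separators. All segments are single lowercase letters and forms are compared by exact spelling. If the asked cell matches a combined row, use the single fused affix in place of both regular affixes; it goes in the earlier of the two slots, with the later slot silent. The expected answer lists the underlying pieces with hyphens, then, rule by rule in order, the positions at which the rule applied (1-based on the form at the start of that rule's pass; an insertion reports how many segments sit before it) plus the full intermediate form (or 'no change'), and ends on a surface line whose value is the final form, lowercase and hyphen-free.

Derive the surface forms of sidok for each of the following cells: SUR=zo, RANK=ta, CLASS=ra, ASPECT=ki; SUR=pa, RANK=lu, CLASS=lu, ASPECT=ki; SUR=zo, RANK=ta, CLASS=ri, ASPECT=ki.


cell SUR=zo, RANK=ta, CLASS=ra, ASPECT=ki:
underlying: u-sidok-ki-zp-k
1. g -> k, z -> s / _ #: no change
2. f -> v, k -> g, t -> d / _ Z: no change
3. 0 -> e / C _ C: inserts after position(s) 6, 9, 10: usidokekizepek
4. k -> g, p -> b / V _ V: fires at position(s) 6, 8, 12: usidogegizebek
surface: usidogegizebek

cell SUR=pa, RANK=lu, CLASS=lu, ASPECT=ki:
underlying: u-sidok-k-gi-ot
1. g -> k, z -> s / _ #: no change
2. f -> v, k -> g, t -> d / _ Z: fires at position(s) 7: usidokggiot
3. 0 -> e / C _ C: inserts after position(s) 6, 7: usidokegegiot
4. k -> g, p -> b / V _ V: fires at position(s) 6: usidogegegiot
surface: usidogegegiot

cell SUR=zo, RANK=ta, CLASS=ri, ASPECT=ki:
underlying: u-sidok-ki-maz
1. g -> k, z -> s / _ #: fires at position(s) 11: usidokkimas
2. f -> v, k -> g, t -> d / _ Z: no change
3. 0 -> e / C _ C: inserts after position(s) 6: usidokekimas
4. k -> g, p -> b / V _ V: fires at position(s) 6, 8: usidogegimas
surface: usidogegimas


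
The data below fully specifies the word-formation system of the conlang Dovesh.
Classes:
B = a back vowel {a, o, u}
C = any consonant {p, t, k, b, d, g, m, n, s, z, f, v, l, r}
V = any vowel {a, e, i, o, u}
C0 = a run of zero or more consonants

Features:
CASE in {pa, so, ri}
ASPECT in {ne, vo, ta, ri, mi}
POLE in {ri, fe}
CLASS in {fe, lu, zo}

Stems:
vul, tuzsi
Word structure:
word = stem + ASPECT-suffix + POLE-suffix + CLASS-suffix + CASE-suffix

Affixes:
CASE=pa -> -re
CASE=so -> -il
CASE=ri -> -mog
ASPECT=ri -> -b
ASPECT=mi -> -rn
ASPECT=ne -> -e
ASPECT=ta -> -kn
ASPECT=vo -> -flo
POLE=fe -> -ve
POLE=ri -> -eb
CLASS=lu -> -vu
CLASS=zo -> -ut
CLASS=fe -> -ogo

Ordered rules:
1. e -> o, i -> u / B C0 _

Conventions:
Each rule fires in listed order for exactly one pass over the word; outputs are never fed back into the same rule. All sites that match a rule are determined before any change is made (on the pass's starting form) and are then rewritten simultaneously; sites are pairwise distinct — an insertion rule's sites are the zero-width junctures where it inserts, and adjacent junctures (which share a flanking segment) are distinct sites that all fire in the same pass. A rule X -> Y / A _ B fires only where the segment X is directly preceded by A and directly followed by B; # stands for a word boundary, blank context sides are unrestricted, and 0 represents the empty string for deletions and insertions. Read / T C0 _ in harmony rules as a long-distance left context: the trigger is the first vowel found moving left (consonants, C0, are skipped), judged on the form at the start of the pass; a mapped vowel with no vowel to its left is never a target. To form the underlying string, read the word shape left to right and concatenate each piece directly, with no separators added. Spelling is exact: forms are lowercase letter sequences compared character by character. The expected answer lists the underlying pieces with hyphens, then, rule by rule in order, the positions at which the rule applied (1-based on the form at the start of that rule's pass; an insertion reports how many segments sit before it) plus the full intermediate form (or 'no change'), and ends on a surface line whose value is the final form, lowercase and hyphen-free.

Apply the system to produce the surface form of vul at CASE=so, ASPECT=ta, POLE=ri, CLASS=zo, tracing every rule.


underlying: vul-kn-eb-ut-il
1. e -> o, i -> u / B C0 _: fires at position(s) 6, 10: vulknobutul
surface: vulknobutul


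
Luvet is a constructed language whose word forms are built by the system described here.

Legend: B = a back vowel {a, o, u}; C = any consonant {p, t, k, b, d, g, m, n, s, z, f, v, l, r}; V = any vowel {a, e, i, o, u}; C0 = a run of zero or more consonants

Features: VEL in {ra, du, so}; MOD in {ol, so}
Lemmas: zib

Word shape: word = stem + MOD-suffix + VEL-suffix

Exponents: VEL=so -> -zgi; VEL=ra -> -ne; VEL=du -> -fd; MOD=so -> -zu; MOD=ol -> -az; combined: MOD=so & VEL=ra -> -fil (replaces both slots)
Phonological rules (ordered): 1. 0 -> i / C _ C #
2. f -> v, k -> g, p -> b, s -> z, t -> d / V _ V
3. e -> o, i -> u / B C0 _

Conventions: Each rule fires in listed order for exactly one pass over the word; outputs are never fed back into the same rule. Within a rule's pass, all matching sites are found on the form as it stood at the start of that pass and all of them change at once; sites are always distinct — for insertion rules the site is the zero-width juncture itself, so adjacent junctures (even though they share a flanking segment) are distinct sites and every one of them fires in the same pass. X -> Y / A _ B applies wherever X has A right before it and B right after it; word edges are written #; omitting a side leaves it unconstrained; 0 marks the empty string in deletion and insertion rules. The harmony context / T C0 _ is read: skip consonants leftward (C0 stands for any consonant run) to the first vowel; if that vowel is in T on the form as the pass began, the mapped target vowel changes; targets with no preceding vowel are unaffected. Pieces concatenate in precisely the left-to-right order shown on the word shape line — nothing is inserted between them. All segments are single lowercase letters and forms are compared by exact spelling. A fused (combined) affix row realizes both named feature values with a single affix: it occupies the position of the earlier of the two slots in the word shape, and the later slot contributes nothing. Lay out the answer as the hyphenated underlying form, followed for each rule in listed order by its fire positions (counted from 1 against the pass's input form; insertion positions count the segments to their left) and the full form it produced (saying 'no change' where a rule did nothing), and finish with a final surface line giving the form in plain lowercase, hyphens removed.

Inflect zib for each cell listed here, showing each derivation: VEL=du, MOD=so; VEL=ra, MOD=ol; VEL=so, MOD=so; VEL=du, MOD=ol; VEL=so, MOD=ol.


cell VEL=du, MOD=so:
underlying: zib-zu-fd
1. 0 -> i / C _ C #: inserts after position(s) 6: zibzufid
2. f -> v, k -> g, p -> b, s -> z, t -> d / V _ V: fires at position(s) 6: zibzuvid
3. e -> o, i -> u / B C0 _: fires at position(s) 7: zibzuvud
surface: zibzuvud

cell VEL=ra, MOD=ol:
underlying: zib-az-ne
1. 0 -> i / C _ C #: no change
2. f -> v, k -> g, p -> b, s -> z, t -> d / V _ V: no change
3. e -> o, i -> u / B C0 _: fires at position(s) 7: zibazno
surface: zibazno

cell VEL=so, MOD=so:
underlying: zib-zu-zgi
1. 0 -> i / C _ C #: no change
2. f -> v, k -> g, p -> b, s -> z, t -> d / V _ V: no change
3. e -> o, i -> u / B C0 _: fires at position(s) 8: zibzuzgu
surface: zibzuzgu

cell VEL=du, MOD=ol:
underlying: zib-az-fd
1. 0 -> i / C _ C #: inserts after position(s) 6: zibazfid
2. f -> v, k -> g, p -> b, s -> z, t -> d / V _ V: no change
3. e -> o, i -> u / B C0 _: fires at position(s) 7: zibazfud
surface: zibazfud

cell VEL=so, MOD=ol:
underlying: zib-az-zgi
1. 0 -> i / C _ C #: no change
2. f -> v, k -> g, p -> b, s -> z, t -> d / V _ V: no change
3. e -> o, i -> u / B C0 _: fires at position(s) 8: zibazzgu
surface: zibazzgu


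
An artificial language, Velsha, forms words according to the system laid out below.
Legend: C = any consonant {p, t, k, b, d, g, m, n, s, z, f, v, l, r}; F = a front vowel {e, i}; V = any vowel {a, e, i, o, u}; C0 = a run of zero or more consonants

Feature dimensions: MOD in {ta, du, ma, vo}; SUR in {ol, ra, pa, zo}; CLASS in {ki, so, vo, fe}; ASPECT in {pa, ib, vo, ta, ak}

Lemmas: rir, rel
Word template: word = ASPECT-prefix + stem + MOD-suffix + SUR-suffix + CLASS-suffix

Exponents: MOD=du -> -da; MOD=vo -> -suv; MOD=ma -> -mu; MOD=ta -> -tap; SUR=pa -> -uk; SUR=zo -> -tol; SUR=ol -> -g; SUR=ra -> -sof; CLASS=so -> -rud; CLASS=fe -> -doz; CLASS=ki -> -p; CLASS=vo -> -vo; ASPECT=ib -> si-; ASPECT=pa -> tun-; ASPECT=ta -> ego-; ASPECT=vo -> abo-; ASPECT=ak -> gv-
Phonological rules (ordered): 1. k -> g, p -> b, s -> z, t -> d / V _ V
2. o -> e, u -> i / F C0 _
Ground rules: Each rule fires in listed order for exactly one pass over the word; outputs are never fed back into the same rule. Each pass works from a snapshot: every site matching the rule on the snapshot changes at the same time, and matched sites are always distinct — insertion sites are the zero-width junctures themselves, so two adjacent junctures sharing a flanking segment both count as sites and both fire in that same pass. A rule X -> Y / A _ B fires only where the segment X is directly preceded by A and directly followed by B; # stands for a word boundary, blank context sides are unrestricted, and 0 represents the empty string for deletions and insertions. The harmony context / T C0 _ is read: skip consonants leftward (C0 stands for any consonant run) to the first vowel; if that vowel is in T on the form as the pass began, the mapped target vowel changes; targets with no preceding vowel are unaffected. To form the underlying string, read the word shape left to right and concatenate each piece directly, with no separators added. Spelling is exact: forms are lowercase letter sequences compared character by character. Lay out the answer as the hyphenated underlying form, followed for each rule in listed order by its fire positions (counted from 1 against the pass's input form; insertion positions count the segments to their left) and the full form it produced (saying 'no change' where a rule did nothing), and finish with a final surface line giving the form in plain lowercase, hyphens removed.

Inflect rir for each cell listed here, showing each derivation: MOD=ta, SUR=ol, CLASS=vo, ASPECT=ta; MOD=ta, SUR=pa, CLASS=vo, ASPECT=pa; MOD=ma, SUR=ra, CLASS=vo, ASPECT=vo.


cell MOD=ta, SUR=ol, CLASS=vo, ASPECT=ta:
underlying: ego-rir-tap-g-vo
1. k -> g, p -> b, s -> z, t -> d / V _ V: no change
2. o -> e, u -> i / F C0 _: fires at position(s) 3: egerirtapgvo
surface: egerirtapgvo

cell MOD=ta, SUR=pa, CLASS=vo, ASPECT=pa:
underlying: tun-rir-tap-uk-vo
1. k -> g, p -> b, s -> z, t -> d / V _ V: fires at position(s) 9: tunrirtabukvo
2. o -> e, u -> i / F C0 _: no change
surface: tunrirtabukvo

cell MOD=ma, SUR=ra, CLASS=vo, ASPECT=vo:
underlying: abo-rir-mu-sof-vo
1. k -> g, p -> b, s -> z, t -> d / V _ V: fires at position(s) 9: aborirmuzofvo
2. o -> e, u -> i / F C0 _: fires at position(s) 8: aborirmizofvo
surface: aborirmizofvo


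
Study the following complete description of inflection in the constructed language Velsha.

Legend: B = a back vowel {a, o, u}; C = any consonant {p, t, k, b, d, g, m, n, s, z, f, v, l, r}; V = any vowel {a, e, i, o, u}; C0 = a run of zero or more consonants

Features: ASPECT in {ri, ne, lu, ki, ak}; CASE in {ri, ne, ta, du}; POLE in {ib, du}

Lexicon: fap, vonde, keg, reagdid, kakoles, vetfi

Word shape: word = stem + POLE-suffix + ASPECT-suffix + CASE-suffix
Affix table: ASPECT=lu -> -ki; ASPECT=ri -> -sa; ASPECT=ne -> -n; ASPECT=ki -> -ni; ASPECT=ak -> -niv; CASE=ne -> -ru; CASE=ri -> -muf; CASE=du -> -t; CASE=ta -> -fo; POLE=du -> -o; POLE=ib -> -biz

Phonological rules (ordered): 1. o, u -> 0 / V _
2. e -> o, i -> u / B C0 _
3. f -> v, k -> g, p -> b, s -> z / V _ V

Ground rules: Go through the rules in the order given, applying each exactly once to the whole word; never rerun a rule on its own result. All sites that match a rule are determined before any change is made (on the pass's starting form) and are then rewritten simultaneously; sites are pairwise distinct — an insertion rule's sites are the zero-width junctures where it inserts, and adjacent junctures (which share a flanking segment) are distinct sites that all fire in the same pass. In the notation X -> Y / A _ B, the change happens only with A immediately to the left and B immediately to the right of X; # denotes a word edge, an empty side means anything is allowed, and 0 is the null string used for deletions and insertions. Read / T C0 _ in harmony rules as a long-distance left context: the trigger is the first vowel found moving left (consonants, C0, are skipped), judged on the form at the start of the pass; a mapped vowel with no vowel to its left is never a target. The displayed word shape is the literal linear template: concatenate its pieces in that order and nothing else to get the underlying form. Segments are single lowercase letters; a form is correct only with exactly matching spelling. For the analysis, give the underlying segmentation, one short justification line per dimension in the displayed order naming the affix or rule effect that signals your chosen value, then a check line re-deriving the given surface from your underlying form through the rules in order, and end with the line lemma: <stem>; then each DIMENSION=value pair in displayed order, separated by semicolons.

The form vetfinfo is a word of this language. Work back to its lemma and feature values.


underlying: vetfi-o-n-fo
ASPECT=ne - signalled by the affix -n
CASE=ta - signalled by the affix -fo
POLE=du - signalled by the affix -o
check: vetfionfo -> vetfinfo -> vetfinfo -> vetfinfo
lemma: vetfi; ASPECT=ne; CASE=ta; POLE=du


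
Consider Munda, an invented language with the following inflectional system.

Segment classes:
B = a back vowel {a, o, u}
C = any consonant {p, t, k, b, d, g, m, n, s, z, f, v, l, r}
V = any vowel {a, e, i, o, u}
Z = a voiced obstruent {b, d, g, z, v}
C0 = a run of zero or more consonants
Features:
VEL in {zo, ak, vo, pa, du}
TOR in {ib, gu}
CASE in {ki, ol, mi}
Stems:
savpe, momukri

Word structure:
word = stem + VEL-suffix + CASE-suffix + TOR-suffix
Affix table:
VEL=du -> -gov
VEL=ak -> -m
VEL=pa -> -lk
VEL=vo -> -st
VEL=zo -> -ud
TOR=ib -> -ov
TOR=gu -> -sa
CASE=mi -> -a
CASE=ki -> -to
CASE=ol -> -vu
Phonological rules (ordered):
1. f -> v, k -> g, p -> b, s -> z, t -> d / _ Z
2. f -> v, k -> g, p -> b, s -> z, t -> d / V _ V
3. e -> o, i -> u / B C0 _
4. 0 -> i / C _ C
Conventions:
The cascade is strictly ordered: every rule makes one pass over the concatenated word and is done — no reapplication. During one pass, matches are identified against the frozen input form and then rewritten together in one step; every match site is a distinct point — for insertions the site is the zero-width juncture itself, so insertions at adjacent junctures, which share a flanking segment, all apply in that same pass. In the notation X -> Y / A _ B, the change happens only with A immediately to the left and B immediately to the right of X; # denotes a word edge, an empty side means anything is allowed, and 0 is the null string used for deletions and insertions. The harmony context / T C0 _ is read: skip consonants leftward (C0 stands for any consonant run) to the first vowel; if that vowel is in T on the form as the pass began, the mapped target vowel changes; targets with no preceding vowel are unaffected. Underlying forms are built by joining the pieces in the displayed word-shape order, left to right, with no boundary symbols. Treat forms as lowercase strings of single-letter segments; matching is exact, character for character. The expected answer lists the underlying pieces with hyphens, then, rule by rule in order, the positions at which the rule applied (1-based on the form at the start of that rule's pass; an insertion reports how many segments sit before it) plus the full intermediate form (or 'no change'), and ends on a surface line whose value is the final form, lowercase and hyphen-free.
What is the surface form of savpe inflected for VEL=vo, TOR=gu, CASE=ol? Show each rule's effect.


underlying: savpe-st-vu-sa
1. f -> v, k -> g, p -> b, s -> z, t -> d / _ Z: fires at position(s) 7: savpesdvusa
2. f -> v, k -> g, p -> b, s -> z, t -> d / V _ V: fires at position(s) 10: savpesdvuza
3. e -> o, i -> u / B C0 _: fires at position(s) 5: savposdvuza
4. 0 -> i / C _ C: inserts after position(s) 3, 6, 7: saviposidivuza
surface: saviposidivuza


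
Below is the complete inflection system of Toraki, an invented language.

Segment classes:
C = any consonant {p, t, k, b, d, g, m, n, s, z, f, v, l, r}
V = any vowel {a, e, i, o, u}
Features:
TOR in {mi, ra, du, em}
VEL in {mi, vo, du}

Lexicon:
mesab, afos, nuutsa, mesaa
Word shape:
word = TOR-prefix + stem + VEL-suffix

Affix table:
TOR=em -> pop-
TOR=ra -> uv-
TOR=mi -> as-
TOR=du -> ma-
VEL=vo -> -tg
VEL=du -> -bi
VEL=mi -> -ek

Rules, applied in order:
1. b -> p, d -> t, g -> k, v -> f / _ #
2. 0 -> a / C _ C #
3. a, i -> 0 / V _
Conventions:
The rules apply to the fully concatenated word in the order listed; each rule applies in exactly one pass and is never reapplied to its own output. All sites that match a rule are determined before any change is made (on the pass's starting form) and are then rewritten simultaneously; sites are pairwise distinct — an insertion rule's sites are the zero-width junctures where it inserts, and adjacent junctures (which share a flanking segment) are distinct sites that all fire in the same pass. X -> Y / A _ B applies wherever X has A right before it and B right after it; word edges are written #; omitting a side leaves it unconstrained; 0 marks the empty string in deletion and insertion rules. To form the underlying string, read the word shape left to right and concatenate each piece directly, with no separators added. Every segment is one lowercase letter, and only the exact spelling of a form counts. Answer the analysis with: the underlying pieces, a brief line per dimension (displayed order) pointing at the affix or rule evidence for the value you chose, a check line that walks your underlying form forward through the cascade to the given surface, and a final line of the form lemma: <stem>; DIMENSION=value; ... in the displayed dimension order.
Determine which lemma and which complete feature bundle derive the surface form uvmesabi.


underlying: uv-mesaa-bi
TOR=ra - signalled by the affix uv-
VEL=du - signalled by the affix -bi
check: uvmesaabi -> uvmesaabi -> uvmesaabi -> uvmesabi
lemma: mesaa; TOR=ra; VEL=du


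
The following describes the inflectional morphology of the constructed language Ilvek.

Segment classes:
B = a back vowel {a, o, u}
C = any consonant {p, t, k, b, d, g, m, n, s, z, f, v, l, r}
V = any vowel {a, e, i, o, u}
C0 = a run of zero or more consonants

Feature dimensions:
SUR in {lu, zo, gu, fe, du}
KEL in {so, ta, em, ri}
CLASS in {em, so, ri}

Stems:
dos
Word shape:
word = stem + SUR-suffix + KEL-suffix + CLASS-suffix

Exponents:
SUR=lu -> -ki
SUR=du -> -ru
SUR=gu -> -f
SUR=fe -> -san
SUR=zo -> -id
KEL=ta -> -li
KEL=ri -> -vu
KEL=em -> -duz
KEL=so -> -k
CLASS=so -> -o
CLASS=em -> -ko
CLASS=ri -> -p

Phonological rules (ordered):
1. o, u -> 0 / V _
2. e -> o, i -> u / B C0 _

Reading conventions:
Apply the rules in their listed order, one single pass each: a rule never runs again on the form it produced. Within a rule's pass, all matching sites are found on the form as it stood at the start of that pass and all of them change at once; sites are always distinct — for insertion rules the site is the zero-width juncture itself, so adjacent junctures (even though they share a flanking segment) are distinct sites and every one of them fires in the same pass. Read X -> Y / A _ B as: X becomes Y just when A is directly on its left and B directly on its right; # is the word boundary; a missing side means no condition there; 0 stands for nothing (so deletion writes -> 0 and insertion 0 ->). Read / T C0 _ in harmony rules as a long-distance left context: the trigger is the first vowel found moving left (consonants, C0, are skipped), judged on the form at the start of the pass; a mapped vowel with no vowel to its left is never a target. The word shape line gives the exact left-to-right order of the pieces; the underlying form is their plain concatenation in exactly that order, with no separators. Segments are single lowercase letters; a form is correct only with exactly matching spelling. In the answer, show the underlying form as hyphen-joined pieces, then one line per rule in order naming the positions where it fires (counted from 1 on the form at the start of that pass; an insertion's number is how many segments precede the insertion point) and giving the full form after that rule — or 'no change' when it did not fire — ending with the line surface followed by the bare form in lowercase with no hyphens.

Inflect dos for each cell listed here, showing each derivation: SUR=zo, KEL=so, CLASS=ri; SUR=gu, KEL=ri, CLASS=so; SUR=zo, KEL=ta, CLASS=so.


cell SUR=zo, KEL=so, CLASS=ri:
underlying: dos-id-k-p
1. o, u -> 0 / V _: no change
2. e -> o, i -> u / B C0 _: fires at position(s) 4: dosudkp
surface: dosudkp

cell SUR=gu, KEL=ri, CLASS=so:
underlying: dos-f-vu-o
1. o, u -> 0 / V _: fires at position(s) 7: dosfvu
2. e -> o, i -> u / B C0 _: no change
surface: dosfvu

cell SUR=zo, KEL=ta, CLASS=so:
underlying: dos-id-li-o
1. o, u -> 0 / V _: fires at position(s) 8: dosidli
2. e -> o, i -> u / B C0 _: fires at position(s) 4: dosudli
surface: dosudli


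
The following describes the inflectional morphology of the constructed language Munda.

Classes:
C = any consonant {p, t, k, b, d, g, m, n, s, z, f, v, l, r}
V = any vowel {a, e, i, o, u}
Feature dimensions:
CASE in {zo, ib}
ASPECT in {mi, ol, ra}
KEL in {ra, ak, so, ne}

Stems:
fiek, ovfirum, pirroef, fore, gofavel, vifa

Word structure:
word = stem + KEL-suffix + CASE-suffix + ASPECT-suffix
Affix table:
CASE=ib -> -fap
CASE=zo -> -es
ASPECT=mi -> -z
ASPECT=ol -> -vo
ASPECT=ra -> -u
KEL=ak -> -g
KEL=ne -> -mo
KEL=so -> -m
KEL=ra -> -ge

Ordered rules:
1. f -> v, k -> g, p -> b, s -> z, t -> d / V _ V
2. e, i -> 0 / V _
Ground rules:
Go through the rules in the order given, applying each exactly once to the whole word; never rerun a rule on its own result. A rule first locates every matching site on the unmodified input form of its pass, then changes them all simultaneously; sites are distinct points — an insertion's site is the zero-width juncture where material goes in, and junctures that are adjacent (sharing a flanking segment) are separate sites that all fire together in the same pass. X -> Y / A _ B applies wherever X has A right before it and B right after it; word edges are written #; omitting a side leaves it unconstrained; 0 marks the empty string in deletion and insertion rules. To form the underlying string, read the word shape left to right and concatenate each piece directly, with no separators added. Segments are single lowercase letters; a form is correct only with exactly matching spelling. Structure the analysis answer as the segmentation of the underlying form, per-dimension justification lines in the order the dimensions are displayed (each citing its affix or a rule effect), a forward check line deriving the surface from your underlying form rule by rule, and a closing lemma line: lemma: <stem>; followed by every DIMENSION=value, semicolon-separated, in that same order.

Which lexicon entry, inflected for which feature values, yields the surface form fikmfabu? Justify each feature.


underlying: fiek-m-fap-u
CASE=ib - signalled by the affix -fap
ASPECT=ra - signalled by the affix -u
KEL=so - signalled by the affix -m
check: fiekmfapu -> fiekmfabu -> fikmfabu
lemma: fiek; CASE=ib; ASPECT=ra; KEL=so


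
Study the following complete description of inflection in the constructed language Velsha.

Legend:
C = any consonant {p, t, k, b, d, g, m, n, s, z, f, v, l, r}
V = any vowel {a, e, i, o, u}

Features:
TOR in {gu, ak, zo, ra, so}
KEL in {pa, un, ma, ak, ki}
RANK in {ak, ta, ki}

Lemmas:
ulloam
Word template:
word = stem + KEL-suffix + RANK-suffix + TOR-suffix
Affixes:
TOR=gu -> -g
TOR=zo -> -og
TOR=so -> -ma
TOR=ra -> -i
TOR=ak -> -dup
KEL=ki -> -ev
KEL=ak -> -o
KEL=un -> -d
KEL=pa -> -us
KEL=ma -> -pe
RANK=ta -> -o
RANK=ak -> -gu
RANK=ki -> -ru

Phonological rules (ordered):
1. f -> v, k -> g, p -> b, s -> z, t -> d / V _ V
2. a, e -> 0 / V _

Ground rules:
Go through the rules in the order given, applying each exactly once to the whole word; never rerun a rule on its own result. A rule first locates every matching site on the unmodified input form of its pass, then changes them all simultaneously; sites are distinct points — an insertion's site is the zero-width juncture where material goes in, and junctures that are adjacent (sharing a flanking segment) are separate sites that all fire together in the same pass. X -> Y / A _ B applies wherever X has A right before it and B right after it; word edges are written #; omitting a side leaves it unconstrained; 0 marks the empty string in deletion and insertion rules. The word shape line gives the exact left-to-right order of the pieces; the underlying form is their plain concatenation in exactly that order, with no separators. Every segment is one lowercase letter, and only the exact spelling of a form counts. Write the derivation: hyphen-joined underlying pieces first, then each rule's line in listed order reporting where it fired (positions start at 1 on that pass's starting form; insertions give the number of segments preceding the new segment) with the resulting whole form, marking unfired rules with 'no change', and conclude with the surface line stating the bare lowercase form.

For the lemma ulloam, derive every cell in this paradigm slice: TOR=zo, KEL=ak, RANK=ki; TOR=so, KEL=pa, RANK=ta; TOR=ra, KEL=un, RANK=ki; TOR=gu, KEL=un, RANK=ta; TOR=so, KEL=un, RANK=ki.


cell TOR=zo, KEL=ak, RANK=ki:
underlying: ulloam-o-ru-og
1. f -> v, k -> g, p -> b, s -> z, t -> d / V _ V: no change
2. a, e -> 0 / V _: fires at position(s) 5: ullomoruog
surface: ullomoruog

cell TOR=so, KEL=pa, RANK=ta:
underlying: ulloam-us-o-ma
1. f -> v, k -> g, p -> b, s -> z, t -> d / V _ V: fires at position(s) 8: ulloamuzoma
2. a, e -> 0 / V _: fires at position(s) 5: ullomuzoma
surface: ullomuzoma

cell TOR=ra, KEL=un, RANK=ki:
underlying: ulloam-d-ru-i
1. f -> v, k -> g, p -> b, s -> z, t -> d / V _ V: no change
2. a, e -> 0 / V _: fires at position(s) 5: ullomdrui
surface: ullomdrui

cell TOR=gu, KEL=un, RANK=ta:
underlying: ulloam-d-o-g
1. f -> v, k -> g, p -> b, s -> z, t -> d / V _ V: no change
2. a, e -> 0 / V _: fires at position(s) 5: ullomdog
surface: ullomdog

cell TOR=so, KEL=un, RANK=ki:
underlying: ulloam-d-ru-ma
1. f -> v, k -> g, p -> b, s -> z, t -> d / V _ V: no change
2. a, e -> 0 / V _: fires at position(s) 5: ullomdruma
surface: ullomdruma


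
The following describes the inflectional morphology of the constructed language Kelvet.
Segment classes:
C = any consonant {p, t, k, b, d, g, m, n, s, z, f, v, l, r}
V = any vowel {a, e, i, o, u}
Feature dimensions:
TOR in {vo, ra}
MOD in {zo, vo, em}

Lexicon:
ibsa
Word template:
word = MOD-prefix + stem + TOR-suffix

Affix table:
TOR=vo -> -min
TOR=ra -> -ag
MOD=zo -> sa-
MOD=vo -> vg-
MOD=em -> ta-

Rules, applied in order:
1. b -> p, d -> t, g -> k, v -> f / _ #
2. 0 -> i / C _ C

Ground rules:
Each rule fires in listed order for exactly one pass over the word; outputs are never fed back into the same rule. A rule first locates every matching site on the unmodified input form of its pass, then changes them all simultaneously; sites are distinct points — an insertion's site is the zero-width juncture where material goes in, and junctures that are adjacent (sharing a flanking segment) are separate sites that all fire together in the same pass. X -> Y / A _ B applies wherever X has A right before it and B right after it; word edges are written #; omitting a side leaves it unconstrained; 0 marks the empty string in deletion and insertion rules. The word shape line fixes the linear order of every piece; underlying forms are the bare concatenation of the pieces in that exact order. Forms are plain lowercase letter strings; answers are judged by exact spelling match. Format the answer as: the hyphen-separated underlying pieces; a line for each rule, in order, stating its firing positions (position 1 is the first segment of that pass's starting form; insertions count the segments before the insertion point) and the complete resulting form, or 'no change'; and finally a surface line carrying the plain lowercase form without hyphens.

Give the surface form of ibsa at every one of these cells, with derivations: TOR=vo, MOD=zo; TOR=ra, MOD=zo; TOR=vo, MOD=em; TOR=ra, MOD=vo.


cell TOR=vo, MOD=zo:
underlying: sa-ibsa-min
1. b -> p, d -> t, g -> k, v -> f / _ #: no change
2. 0 -> i / C _ C: inserts after position(s) 4: saibisamin
surface: saibisamin

cell TOR=ra, MOD=zo:
underlying: sa-ibsa-ag
1. b -> p, d -> t, g -> k, v -> f / _ #: fires at position(s) 8: saibsaak
2. 0 -> i / C _ C: inserts after position(s) 4: saibisaak
surface: saibisaak

cell TOR=vo, MOD=em:
underlying: ta-ibsa-min
1. b -> p, d -> t, g -> k, v -> f / _ #: no change
2. 0 -> i / C _ C: inserts after position(s) 4: taibisamin
surface: taibisamin

cell TOR=ra, MOD=vo:
underlying: vg-ibsa-ag
1. b -> p, d -> t, g -> k, v -> f / _ #: fires at position(s) 8: vgibsaak
2. 0 -> i / C _ C: inserts after position(s) 1, 4: vigibisaak
surface: vigibisaak


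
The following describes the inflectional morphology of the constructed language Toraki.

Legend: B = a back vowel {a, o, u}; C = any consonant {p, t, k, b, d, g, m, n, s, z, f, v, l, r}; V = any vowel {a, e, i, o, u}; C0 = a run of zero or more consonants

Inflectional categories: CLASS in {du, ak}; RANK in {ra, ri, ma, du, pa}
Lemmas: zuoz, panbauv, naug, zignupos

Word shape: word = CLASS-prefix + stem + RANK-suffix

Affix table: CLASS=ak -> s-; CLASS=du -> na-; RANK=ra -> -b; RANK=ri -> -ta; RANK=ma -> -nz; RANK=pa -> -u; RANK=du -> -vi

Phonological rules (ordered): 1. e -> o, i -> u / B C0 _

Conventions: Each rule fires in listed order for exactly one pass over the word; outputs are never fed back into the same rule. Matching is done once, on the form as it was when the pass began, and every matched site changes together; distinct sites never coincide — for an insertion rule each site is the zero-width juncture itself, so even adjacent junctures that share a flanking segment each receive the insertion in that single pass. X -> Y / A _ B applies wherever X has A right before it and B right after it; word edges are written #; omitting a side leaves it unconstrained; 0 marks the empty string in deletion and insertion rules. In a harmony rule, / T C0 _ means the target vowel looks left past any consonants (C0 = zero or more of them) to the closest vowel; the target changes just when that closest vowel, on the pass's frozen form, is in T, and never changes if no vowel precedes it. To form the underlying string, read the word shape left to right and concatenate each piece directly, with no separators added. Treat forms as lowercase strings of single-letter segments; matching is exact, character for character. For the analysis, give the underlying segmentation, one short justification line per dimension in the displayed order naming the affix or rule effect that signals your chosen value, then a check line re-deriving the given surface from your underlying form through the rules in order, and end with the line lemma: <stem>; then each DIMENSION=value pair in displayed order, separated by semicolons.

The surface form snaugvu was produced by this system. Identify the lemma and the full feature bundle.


underlying: s-naug-vi
CLASS=ak - signalled by the affix s-
RANK=du - signalled by the affix -vi
check: snaugvi -> snaugvu
lemma: naug; CLASS=ak; RANK=du


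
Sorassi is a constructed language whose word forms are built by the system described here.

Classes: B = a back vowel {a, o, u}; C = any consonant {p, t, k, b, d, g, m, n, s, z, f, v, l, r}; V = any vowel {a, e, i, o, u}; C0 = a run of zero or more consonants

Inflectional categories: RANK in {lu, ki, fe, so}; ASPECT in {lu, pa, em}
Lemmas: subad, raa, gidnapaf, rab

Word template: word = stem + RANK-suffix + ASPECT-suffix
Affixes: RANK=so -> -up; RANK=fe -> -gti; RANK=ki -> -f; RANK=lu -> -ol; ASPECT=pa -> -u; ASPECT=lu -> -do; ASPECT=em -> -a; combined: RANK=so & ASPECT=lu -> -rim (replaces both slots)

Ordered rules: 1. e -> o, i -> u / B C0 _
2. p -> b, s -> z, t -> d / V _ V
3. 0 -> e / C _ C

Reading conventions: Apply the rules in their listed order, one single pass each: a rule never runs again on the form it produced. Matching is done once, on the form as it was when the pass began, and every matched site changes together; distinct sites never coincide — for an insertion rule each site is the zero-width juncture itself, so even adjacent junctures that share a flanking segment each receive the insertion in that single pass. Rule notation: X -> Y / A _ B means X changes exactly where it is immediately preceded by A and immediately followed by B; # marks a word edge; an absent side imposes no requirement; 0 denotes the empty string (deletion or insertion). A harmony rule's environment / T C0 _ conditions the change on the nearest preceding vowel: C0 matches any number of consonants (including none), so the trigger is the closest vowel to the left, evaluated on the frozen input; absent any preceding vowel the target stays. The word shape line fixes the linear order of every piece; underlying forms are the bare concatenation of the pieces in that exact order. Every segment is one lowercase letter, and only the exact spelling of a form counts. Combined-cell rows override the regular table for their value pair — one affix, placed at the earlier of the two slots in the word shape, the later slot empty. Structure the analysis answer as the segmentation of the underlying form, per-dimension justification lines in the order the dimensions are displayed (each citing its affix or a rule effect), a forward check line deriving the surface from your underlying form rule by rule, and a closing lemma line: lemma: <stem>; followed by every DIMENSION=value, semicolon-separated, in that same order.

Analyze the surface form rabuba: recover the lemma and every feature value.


underlying: rab-up-a
RANK=so - signalled by the affix -up
ASPECT=em - signalled by the affix -a
check: rabupa -> rabupa -> rabuba -> rabuba
lemma: rab; RANK=so; ASPECT=em


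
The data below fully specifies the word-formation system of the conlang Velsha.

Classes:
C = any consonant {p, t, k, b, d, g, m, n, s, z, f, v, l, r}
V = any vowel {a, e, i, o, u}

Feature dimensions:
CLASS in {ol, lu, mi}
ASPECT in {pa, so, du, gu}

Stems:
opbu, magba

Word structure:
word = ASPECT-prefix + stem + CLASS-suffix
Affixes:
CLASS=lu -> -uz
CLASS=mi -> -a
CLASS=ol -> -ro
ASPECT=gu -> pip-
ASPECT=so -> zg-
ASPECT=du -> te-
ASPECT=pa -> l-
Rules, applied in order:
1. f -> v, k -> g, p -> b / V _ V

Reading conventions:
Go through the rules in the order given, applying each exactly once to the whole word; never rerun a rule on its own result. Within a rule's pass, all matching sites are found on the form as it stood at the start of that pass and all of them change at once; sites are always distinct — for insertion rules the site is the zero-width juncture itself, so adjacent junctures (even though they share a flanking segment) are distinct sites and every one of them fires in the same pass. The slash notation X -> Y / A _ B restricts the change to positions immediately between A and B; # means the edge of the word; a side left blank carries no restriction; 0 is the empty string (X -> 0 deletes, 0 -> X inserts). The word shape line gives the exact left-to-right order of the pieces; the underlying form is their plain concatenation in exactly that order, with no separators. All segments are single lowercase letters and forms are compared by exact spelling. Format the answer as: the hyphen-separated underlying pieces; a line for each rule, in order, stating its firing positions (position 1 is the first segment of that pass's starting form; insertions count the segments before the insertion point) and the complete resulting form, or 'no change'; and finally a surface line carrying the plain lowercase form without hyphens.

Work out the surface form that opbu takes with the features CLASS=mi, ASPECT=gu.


underlying: pip-opbu-a
1. f -> v, k -> g, p -> b / V _ V: fires at position(s) 3: pibopbua
surface: pibopbua
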